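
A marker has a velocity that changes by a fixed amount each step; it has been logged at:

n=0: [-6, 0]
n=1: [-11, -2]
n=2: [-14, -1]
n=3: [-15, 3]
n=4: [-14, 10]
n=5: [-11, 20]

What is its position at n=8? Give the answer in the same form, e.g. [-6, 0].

[10, 68]

Successive displacements: [-5, -2], [-3, +1], [-1, +4], [+1, +7], [+3, +10] — each changes by [+2, +3].
step 6: [-11, 20] + [+5, +13] → [-6, 33]
step 7: [-6, 33] + [+7, +16] → [1, 49]
step 8: [1, 49] + [+9, +19] → [10, 68]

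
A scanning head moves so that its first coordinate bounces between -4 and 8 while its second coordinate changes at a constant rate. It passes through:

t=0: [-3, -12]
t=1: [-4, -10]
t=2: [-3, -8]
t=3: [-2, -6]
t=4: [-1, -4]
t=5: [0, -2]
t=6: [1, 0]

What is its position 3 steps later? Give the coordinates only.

The first coordinate travels 1 per step and bounces off the walls at -4 and 8.
  step 7: 1 → 2
  step 8: 2 → 3
  step 9: 3 → 4
The second coordinate changes by +2 each step: at step 9 it is 6.

[4, 6]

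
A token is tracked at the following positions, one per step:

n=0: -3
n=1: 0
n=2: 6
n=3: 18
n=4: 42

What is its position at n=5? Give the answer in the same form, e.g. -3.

90

Step-to-step displacements: +3, +6, +12, +24; each is 2× the previous.
step 5: 42 + 48 → 90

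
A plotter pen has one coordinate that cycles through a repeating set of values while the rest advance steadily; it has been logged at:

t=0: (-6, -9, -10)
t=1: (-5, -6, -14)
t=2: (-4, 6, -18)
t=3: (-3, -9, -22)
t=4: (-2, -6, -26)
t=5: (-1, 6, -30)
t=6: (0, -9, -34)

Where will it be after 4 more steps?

(4, -6, -50)

The first coordinate changes by +1 each step, so at step 10 it is -6 + 10·(1) = 4.
The second coordinate repeats the cycle [-9, -6, 6] with period 3; step 10 mod 3 = 1, giving -6.
The third coordinate changes by -4 each step, so at step 10 it is -10 + 10·(-4) = -50.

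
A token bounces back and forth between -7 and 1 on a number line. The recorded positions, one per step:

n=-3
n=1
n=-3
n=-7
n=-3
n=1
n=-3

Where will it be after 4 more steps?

The value reflects between -7 and 1, moving 4 per step.
  step 7: -3 → -7
  step 8: -7 → -3
  step 9: -3 → 1
  step 10: 1 → -3

n=-3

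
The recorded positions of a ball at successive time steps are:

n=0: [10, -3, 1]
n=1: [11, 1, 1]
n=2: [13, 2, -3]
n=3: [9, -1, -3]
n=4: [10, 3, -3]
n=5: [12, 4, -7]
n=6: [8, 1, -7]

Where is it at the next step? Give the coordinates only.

The moves between consecutive positions are [+1, +4, +0], [+2, +1, -4], [-4, -3, +0], [+1, +4, +0], [+2, +1, -4], [-4, -3, +0]; they repeat the 3-cycle [[+1, +4, +0], [+2, +1, -4], [-4, -3, +0]].
step 7: apply [+1, +4, +0] → [9, 5, -7]

[9, 5, -7]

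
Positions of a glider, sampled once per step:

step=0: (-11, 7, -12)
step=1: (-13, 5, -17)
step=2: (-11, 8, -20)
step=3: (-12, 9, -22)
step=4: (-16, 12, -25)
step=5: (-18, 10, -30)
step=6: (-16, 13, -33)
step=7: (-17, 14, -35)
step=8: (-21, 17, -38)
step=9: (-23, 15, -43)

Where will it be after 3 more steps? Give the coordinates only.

(-26, 22, -51)

Step-to-step displacements: (-2, -2, -5), (+2, +3, -3), (-1, +1, -2), (-4, +3, -3), (-2, -2, -5), (+2, +3, -3), (-1, +1, -2), (-4, +3, -3), (-2, -2, -5) — a repeating cycle of length 4.
step 10: apply (+2, +3, -3) → (-21, 18, -46)
step 11: apply (-1, +1, -2) → (-22, 19, -48)
step 12: apply (-4, +3, -3) → (-26, 22, -51)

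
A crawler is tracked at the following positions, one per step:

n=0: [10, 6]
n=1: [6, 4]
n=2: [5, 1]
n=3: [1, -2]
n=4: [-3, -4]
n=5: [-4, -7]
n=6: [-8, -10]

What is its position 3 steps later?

[-17, -18]

Step-to-step displacements: [-4, -2], [-1, -3], [-4, -3], [-4, -2], [-1, -3], [-4, -3] — a repeating cycle of length 3.
step 7: apply [-4, -2] → [-12, -12]
step 8: apply [-1, -3] → [-13, -15]
step 9: apply [-4, -3] → [-17, -18]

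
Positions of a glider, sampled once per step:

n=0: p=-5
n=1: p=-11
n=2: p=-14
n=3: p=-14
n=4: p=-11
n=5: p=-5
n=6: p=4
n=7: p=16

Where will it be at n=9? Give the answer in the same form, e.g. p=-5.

p=49

Successive displacements: -6, -3, +0, +3, +6, +9, +12 — each changes by +3.
step 8: 16 + 15 → p=31
step 9: 31 + 18 → p=49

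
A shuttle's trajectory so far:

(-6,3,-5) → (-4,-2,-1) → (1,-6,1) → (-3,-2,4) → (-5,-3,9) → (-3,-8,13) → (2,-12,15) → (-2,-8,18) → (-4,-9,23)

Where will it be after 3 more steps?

The moves between consecutive positions are (+2,-5,+4), (+5,-4,+2), (-4,+4,+3), (-2,-1,+5), (+2,-5,+4), (+5,-4,+2), (-4,+4,+3), (-2,-1,+5); they repeat the 4-cycle [(+2,-5,+4), (+5,-4,+2), (-4,+4,+3), (-2,-1,+5)].
step 9: apply (+2,-5,+4) → (-2,-14,27)
step 10: apply (+5,-4,+2) → (3,-18,29)
step 11: apply (-4,+4,+3) → (-1,-14,32)

(-1,-14,32)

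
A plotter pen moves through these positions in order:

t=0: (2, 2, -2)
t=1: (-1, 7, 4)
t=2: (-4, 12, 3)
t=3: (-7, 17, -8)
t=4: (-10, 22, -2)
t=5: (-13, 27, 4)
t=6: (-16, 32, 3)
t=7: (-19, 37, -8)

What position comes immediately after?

(-22, 42, -2)

First: linear, -3 per step → -22 at step 8.
Second: linear, +5 per step → 42 at step 8.
Third: cycles through -2, 4, 3, -8 every 4 steps. Step 8 lands at position 0 of the cycle → -2.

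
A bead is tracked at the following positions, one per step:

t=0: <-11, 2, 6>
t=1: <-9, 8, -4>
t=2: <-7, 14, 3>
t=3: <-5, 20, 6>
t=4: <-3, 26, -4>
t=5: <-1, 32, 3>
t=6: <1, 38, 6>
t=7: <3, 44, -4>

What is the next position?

First: linear, +2 per step → 5 at step 8.
Second: linear, +6 per step → 50 at step 8.
Third: cycles through 6, -4, 3 every 3 steps. Step 8 lands at position 2 of the cycle → 3.

<5, 50, 3>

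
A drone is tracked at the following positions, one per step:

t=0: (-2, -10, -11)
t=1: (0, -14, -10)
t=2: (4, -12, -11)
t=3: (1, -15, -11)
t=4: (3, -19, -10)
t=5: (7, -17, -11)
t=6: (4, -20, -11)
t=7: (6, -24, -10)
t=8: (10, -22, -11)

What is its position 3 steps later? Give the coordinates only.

The moves between consecutive positions are (+2, -4, +1), (+4, +2, -1), (-3, -3, +0), (+2, -4, +1), (+4, +2, -1), (-3, -3, +0), (+2, -4, +1), (+4, +2, -1); they repeat the 3-cycle [(+2, -4, +1), (+4, +2, -1), (-3, -3, +0)].
step 9: apply (-3, -3, +0) → (7, -25, -11)
step 10: apply (+2, -4, +1) → (9, -29, -10)
step 11: apply (+4, +2, -1) → (13, -27, -11)

(13, -27, -11)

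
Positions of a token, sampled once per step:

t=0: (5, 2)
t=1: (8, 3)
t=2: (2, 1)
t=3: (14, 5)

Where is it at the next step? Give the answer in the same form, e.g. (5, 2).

(-10, -3)

Consecutive displacements (+3, +1), (-6, -2), (+12, +4) scale by a factor of -2 each step.
step 4: (14, 5) + (-24, -8) → (-10, -3)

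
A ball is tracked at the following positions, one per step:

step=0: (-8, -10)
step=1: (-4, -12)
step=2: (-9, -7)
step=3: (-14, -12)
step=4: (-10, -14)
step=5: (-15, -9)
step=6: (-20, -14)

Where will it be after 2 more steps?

Differencing gives (+4, -2), (-5, +5), (-5, -5), (+4, -2), (-5, +5), (-5, -5). This is the pattern (+4, -2), (-5, +5), (-5, -5) repeated.
step 7: apply (+4, -2) → (-16, -16)
step 8: apply (-5, +5) → (-21, -11)

(-21, -11)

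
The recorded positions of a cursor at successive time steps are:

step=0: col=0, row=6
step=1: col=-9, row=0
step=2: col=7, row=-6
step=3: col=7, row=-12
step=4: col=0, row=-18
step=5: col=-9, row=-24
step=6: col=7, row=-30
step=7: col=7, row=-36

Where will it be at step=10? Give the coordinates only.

col=7, row=-54

Col: cycles through 0, -9, 7, 7 every 4 steps. Step 10 lands at position 2 of the cycle → 7.
Row: linear, -6 per step → -54 at step 10.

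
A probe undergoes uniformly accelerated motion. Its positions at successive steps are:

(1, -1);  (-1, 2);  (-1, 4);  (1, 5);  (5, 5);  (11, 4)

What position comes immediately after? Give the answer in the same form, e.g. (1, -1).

Taking differences between consecutive positions: (-2, +3), (+0, +2), (+2, +1), (+4, +0), (+6, -1). These grow by (+2, -1) each step.
step 6: (11, 4) + (+8, -2) → (19, 2)

(19, 2)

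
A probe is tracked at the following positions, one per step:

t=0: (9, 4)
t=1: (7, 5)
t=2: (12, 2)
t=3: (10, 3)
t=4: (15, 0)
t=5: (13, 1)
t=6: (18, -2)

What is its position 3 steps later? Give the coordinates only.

The moves between consecutive positions are (-2, +1), (+5, -3), (-2, +1), (+5, -3), (-2, +1), (+5, -3); they repeat the 2-cycle [(-2, +1), (+5, -3)].
step 7: apply (-2, +1) → (16, -1)
step 8: apply (+5, -3) → (21, -4)
step 9: apply (-2, +1) → (19, -3)

(19, -3)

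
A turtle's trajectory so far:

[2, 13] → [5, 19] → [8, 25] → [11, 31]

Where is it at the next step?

Each step adds [+3, +6] to the position.
step 4: [11, 31] + [+3, +6] → [14, 37]

[14, 37]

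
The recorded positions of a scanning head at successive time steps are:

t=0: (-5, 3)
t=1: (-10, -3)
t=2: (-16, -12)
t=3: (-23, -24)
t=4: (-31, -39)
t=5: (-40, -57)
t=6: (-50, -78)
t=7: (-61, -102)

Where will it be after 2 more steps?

Successive displacements: (-5, -6), (-6, -9), (-7, -12), (-8, -15), (-9, -18), (-10, -21), (-11, -24) — each changes by (-1, -3).
step 8: (-61, -102) + (-12, -27) → (-73, -129)
step 9: (-73, -129) + (-13, -30) → (-86, -159)

(-86, -159)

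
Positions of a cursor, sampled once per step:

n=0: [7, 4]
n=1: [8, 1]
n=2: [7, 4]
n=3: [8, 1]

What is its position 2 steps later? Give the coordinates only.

Consecutive displacements [+1, -3], [-1, +3], [+1, -3] scale by a factor of -1 each step.
step 4: [8, 1] + [-1, +3] → [7, 4]
step 5: [7, 4] + [+1, -3] → [8, 1]

[8, 1]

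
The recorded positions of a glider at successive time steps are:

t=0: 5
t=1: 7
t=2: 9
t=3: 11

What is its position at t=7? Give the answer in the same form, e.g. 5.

19

Each step adds +2 to the position.
step 4: 11 + 2 → 13
step 5: 13 + 2 → 15
step 6: 15 + 2 → 17
step 7: 17 + 2 → 19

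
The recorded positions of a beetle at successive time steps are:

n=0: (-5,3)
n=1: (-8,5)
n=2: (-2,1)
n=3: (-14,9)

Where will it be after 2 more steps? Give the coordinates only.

(-38,25)

Step-to-step displacements: (-3,+2), (+6,-4), (-12,+8); each is -2× the previous.
step 4: (-14,9) + (+24,-16) → (10,-7)
step 5: (10,-7) + (-48,+32) → (-38,25)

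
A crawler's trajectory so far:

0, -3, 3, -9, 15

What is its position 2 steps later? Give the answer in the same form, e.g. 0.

The jumps are -3, +6, -12, +24 — a geometric progression with ratio -2.
step 5: 15 − 48 → -33
step 6: -33 + 96 → 63

63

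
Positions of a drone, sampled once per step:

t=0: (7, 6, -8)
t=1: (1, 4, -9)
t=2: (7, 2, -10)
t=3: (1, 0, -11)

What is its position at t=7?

(1, -8, -15)

The first coordinate repeats the cycle [7, 1] with period 2; step 7 mod 2 = 1, giving 1.
The second coordinate changes by -2 each step, so at step 7 it is 6 + 7·(-2) = -8.
The third coordinate changes by -1 each step, so at step 7 it is -8 + 7·(-1) = -15.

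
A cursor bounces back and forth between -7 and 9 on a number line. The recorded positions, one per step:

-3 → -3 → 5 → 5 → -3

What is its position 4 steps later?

The value travels 8 per step and bounces off the walls at -7 and 9.
  step 5: -3 → -3
  step 6: -3 → 5
  step 7: 5 → 5
  step 8: 5 → -3

-3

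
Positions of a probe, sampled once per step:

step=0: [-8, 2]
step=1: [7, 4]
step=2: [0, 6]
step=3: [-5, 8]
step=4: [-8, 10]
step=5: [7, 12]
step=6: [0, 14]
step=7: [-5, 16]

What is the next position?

The first coordinate repeats the cycle [-8, 7, 0, -5] with period 4; step 8 mod 4 = 0, giving -8.
The second coordinate changes by +2 each step, so at step 8 it is 2 + 8·(2) = 18.

[-8, 18]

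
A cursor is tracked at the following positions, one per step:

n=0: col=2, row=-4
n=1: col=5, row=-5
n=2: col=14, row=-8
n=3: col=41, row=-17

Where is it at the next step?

Consecutive displacements (+3,-1), (+9,-3), (+27,-9) scale by a factor of 3 each step.
step 4: col=41, row=-17 + (+81,-27) → col=122, row=-44

col=122, row=-44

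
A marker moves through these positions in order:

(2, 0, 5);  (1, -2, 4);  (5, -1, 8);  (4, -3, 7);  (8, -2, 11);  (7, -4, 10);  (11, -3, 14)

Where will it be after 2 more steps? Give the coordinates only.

Step-to-step displacements: (-1, -2, -1), (+4, +1, +4), (-1, -2, -1), (+4, +1, +4), (-1, -2, -1), (+4, +1, +4) — a repeating cycle of length 2.
step 7: apply (-1, -2, -1) → (10, -5, 13)
step 8: apply (+4, +1, +4) → (14, -4, 17)

(14, -4, 17)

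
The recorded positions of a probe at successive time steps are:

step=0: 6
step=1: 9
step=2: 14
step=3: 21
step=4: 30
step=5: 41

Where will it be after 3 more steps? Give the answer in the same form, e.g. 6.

86

Successive displacements: +3, +5, +7, +9, +11 — each changes by +2.
step 6: 41 + 13 → 54
step 7: 54 + 15 → 69
step 8: 69 + 17 → 86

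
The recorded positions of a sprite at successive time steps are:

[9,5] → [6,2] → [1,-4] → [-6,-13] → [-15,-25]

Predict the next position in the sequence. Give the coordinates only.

[-26,-40]

Successive displacements: [-3,-3], [-5,-6], [-7,-9], [-9,-12] — each changes by [-2,-3].
step 5: [-15,-25] + [-11,-15] → [-26,-40]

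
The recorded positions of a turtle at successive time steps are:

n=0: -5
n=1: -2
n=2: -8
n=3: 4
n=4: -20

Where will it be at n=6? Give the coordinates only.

Step-to-step displacements: +3, -6, +12, -24; each is -2× the previous.
step 5: -20 + 48 → 28
step 6: 28 − 96 → -68

-68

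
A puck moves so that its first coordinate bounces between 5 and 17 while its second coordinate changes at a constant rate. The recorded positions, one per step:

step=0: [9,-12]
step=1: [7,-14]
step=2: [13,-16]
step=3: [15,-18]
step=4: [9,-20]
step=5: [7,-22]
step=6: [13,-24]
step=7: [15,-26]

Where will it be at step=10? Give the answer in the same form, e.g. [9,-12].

[13,-32]

The first coordinate travels 6 per step and bounces off the walls at 5 and 17.
  step 8: 15 → 9
  step 9: 9 → 7
  step 10: 7 → 13
The second coordinate changes by -2 each step: at step 10 it is -32.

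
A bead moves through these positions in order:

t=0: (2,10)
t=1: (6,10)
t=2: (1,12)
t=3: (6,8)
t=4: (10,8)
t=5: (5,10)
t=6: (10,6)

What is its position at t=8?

The moves between consecutive positions are (+4,+0), (-5,+2), (+5,-4), (+4,+0), (-5,+2), (+5,-4); they repeat the 3-cycle [(+4,+0), (-5,+2), (+5,-4)].
step 7: apply (+4,+0) → (14,6)
step 8: apply (-5,+2) → (9,8)

(9,8)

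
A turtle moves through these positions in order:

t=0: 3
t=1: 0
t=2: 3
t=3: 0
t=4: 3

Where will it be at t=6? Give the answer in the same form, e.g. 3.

Step-to-step displacements: -3, +3, -3, +3; each is -1× the previous.
step 5: 3 − 3 → 0
step 6: 0 + 3 → 3

3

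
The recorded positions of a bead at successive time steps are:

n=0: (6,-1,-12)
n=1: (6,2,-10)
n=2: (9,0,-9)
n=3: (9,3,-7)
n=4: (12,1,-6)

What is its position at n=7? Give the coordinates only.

The moves between consecutive positions are (+0,+3,+2), (+3,-2,+1), (+0,+3,+2), (+3,-2,+1); they repeat the 2-cycle [(+0,+3,+2), (+3,-2,+1)].
step 5: apply (+0,+3,+2) → (12,4,-4)
step 6: apply (+3,-2,+1) → (15,2,-3)
step 7: apply (+0,+3,+2) → (15,5,-1)

(15,5,-1)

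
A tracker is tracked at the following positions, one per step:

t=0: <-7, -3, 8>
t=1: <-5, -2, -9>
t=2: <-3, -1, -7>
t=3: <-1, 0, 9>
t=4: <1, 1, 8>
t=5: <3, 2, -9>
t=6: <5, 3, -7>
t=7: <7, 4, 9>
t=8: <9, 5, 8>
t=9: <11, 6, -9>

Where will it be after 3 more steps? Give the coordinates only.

<17, 9, 8>

The first coordinate changes by +2 each step, so at step 12 it is -7 + 12·(2) = 17.
The second coordinate changes by +1 each step, so at step 12 it is -3 + 12·(1) = 9.
The third coordinate repeats the cycle [8, -9, -7, 9] with period 4; step 12 mod 4 = 0, giving 8.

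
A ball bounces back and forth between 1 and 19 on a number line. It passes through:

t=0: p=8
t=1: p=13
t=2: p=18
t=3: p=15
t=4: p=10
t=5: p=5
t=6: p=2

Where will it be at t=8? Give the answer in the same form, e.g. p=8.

The value travels 5 per step and bounces off the walls at 1 and 19.
  step 7: 2 → 7
  step 8: 7 → 12

p=12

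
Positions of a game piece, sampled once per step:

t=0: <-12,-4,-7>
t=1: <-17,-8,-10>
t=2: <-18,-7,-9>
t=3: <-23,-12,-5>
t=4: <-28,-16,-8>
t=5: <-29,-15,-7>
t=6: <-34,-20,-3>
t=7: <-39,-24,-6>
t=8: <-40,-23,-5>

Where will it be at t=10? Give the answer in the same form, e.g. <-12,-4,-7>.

Step-to-step displacements: <-5,-4,-3>, <-1,+1,+1>, <-5,-5,+4>, <-5,-4,-3>, <-1,+1,+1>, <-5,-5,+4>, <-5,-4,-3>, <-1,+1,+1> — a repeating cycle of length 3.
step 9: apply <-5,-5,+4> → <-45,-28,-1>
step 10: apply <-5,-4,-3> → <-50,-32,-4>

<-50,-32,-4>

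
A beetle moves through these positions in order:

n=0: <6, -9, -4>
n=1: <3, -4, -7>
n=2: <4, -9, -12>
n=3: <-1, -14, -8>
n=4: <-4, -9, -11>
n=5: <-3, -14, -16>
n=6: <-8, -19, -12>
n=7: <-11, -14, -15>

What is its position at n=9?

<-15, -24, -16>

Differencing gives <-3, +5, -3>, <+1, -5, -5>, <-5, -5, +4>, <-3, +5, -3>, <+1, -5, -5>, <-5, -5, +4>, <-3, +5, -3>. This is the pattern <-3, +5, -3>, <+1, -5, -5>, <-5, -5, +4> repeated.
step 8: apply <+1, -5, -5> → <-10, -19, -20>
step 9: apply <-5, -5, +4> → <-15, -24, -16>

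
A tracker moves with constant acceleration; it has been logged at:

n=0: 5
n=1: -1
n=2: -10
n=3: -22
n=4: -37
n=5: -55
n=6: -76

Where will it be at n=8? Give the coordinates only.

Taking differences between consecutive positions: -6, -9, -12, -15, -18, -21. These grow by -3 each step.
step 7: -76 − 24 → -100
step 8: -100 − 27 → -127

-127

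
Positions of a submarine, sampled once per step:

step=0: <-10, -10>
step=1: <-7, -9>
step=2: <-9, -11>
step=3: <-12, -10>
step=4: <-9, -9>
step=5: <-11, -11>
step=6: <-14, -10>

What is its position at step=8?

<-13, -11>

Differencing gives <+3, +1>, <-2, -2>, <-3, +1>, <+3, +1>, <-2, -2>, <-3, +1>. This is the pattern <+3, +1>, <-2, -2>, <-3, +1> repeated.
step 7: apply <+3, +1> → <-11, -9>
step 8: apply <-2, -2> → <-13, -11>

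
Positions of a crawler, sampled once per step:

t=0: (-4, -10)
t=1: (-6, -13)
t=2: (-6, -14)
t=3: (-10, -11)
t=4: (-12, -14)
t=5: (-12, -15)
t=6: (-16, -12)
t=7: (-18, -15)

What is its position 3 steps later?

The moves between consecutive positions are (-2, -3), (+0, -1), (-4, +3), (-2, -3), (+0, -1), (-4, +3), (-2, -3); they repeat the 3-cycle [(-2, -3), (+0, -1), (-4, +3)].
step 8: apply (+0, -1) → (-18, -16)
step 9: apply (-4, +3) → (-22, -13)
step 10: apply (-2, -3) → (-24, -16)

(-24, -16)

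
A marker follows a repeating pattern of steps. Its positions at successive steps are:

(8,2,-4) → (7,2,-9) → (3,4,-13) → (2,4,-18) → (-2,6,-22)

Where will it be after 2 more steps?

The moves between consecutive positions are (-1,+0,-5), (-4,+2,-4), (-1,+0,-5), (-4,+2,-4); they repeat the 2-cycle [(-1,+0,-5), (-4,+2,-4)].
step 5: apply (-1,+0,-5) → (-3,6,-27)
step 6: apply (-4,+2,-4) → (-7,8,-31)

(-7,8,-31)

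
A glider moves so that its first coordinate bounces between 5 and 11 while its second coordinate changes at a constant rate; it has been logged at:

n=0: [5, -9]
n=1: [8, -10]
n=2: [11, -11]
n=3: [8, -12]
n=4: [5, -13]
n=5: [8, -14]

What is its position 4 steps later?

The first coordinate travels 3 per step and bounces off the walls at 5 and 11.
  step 6: 8 → 11
  step 7: 11 → 8
  step 8: 8 → 5
  step 9: 5 → 8
The second coordinate changes by -1 each step: at step 9 it is -18.

[8, -18]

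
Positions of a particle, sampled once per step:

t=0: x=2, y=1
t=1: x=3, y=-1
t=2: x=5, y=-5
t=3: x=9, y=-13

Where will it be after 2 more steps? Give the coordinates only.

x=33, y=-61

Step-to-step displacements: (+1, -2), (+2, -4), (+4, -8); each is 2× the previous.
step 4: x=9, y=-13 + (+8, -16) → x=17, y=-29
step 5: x=17, y=-29 + (+16, -32) → x=33, y=-61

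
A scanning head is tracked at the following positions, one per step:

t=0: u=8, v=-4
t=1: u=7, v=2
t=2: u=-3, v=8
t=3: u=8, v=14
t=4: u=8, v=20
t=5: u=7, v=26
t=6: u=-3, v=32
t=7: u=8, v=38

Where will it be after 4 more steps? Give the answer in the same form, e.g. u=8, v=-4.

The u coordinate repeats the cycle [8, 7, -3, 8] with period 4; step 11 mod 4 = 3, giving 8.
The v coordinate changes by +6 each step, so at step 11 it is -4 + 11·(6) = 62.

u=8, v=62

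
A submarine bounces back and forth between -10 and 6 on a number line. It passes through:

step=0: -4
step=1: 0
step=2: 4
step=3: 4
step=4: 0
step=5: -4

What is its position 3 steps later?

-4

The value reflects between -10 and 6, moving 4 per step.
  step 6: -4 → -8
  step 7: -8 → -8
  step 8: -8 → -4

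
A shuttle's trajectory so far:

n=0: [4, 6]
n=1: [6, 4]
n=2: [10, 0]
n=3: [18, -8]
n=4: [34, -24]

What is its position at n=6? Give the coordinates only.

[130, -120]

Consecutive displacements [+2, -2], [+4, -4], [+8, -8], [+16, -16] scale by a factor of 2 each step.
step 5: [34, -24] + [+32, -32] → [66, -56]
step 6: [66, -56] + [+64, -64] → [130, -120]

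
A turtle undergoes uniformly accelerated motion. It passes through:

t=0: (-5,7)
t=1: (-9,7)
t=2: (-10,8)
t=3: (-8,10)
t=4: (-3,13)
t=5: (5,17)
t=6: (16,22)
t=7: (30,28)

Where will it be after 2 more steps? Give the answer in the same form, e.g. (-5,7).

(67,43)

Successive displacements: (-4,+0), (-1,+1), (+2,+2), (+5,+3), (+8,+4), (+11,+5), (+14,+6) — each changes by (+3,+1).
step 8: (30,28) + (+17,+7) → (47,35)
step 9: (47,35) + (+20,+8) → (67,43)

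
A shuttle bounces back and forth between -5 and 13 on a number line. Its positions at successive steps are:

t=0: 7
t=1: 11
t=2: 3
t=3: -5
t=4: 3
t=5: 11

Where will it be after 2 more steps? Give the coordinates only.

-1

The value reflects between -5 and 13, moving 8 per step.
  step 6: 11 → 7
  step 7: 7 → -1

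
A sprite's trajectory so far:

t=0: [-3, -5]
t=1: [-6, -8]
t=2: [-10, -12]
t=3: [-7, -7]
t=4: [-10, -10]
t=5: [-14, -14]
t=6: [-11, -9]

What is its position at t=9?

Differencing gives [-3, -3], [-4, -4], [+3, +5], [-3, -3], [-4, -4], [+3, +5]. This is the pattern [-3, -3], [-4, -4], [+3, +5] repeated.
step 7: apply [-3, -3] → [-14, -12]
step 8: apply [-4, -4] → [-18, -16]
step 9: apply [+3, +5] → [-15, -11]

[-15, -11]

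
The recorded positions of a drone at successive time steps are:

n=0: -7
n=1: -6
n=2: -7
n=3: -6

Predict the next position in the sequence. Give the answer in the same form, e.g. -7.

-7

The jumps are +1, -1, +1 — a geometric progression with ratio -1.
step 4: -6 − 1 → -7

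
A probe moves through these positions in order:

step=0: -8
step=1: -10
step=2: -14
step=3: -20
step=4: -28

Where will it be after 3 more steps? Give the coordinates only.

-64

Successive displacements: -2, -4, -6, -8 — each changes by -2.
step 5: -28 − 10 → -38
step 6: -38 − 12 → -50
step 7: -50 − 14 → -64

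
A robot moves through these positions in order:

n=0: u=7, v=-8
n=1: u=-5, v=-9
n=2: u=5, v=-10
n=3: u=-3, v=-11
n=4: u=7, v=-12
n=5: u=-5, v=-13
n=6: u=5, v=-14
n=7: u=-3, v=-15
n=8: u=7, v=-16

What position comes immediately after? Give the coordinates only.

The u coordinate repeats the cycle [7, -5, 5, -3] with period 4; step 9 mod 4 = 1, giving -5.
The v coordinate changes by -1 each step, so at step 9 it is -8 + 9·(-1) = -17.

u=-5, v=-17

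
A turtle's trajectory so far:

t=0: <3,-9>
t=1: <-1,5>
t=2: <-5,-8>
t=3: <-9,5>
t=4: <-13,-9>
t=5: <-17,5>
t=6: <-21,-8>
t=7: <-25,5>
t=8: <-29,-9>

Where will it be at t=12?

<-45,-9>

The first coordinate changes by -4 each step, so at step 12 it is 3 + 12·(-4) = -45.
The second coordinate repeats the cycle [-9, 5, -8, 5] with period 4; step 12 mod 4 = 0, giving -9.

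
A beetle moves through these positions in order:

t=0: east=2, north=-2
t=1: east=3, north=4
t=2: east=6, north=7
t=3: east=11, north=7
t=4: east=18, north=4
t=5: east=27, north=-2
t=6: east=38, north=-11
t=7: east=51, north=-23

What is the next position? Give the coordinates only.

east=66, north=-38

First differences are (+1,+6), (+3,+3), (+5,+0), (+7,-3), (+9,-6), (+11,-9), (+13,-12); their common second difference is (+2,-3) (constant acceleration).
step 8: east=51, north=-23 + (+15,-15) → east=66, north=-38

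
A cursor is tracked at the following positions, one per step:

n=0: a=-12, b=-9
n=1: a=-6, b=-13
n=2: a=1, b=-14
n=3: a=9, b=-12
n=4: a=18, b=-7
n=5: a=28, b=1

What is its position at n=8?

Successive displacements: (+6, -4), (+7, -1), (+8, +2), (+9, +5), (+10, +8) — each changes by (+1, +3).
step 6: a=28, b=1 + (+11, +11) → a=39, b=12
step 7: a=39, b=12 + (+12, +14) → a=51, b=26
step 8: a=51, b=26 + (+13, +17) → a=64, b=43

a=64, b=43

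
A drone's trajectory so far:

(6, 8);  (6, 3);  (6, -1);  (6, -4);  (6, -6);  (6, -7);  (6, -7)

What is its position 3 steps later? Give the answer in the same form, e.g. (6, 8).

(6, -1)

Taking differences between consecutive positions: (+0, -5), (+0, -4), (+0, -3), (+0, -2), (+0, -1), (+0, +0). These grow by (+0, +1) each step.
step 7: (6, -7) + (+0, +1) → (6, -6)
step 8: (6, -6) + (+0, +2) → (6, -4)
step 9: (6, -4) + (+0, +3) → (6, -1)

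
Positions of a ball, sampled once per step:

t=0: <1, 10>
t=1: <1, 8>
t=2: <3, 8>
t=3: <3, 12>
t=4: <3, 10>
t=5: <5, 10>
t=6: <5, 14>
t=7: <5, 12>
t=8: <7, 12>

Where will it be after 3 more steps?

<9, 14>

The moves between consecutive positions are <+0, -2>, <+2, +0>, <+0, +4>, <+0, -2>, <+2, +0>, <+0, +4>, <+0, -2>, <+2, +0>; they repeat the 3-cycle [<+0, -2>, <+2, +0>, <+0, +4>].
step 9: apply <+0, +4> → <7, 16>
step 10: apply <+0, -2> → <7, 14>
step 11: apply <+2, +0> → <9, 14>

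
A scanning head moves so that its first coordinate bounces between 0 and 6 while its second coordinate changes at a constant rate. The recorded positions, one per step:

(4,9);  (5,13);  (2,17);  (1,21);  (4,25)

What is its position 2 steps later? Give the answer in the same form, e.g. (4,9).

The first coordinate reflects between 0 and 6, moving 3 per step.
  step 5: 4 → 5
  step 6: 5 → 2
The second coordinate changes by +4 each step: at step 6 it is 33.

(2,33)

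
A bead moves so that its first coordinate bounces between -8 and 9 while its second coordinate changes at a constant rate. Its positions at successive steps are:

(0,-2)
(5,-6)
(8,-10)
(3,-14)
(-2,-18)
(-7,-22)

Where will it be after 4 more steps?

(7,-38)

The first coordinate reflects between -8 and 9, moving 5 per step.
  step 6: -7 → -4
  step 7: -4 → 1
  step 8: 1 → 6
  step 9: 6 → 7
The second coordinate changes by -4 each step: at step 9 it is -38.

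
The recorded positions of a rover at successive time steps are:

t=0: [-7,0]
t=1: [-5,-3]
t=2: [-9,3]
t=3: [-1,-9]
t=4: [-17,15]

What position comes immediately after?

Step-to-step displacements: [+2,-3], [-4,+6], [+8,-12], [-16,+24]; each is -2× the previous.
step 5: [-17,15] + [+32,-48] → [15,-33]

[15,-33]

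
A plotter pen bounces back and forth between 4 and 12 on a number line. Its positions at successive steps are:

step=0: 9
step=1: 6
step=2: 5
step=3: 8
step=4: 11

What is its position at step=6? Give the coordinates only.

The value reflects between 4 and 12, moving 3 per step.
  step 5: 11 → 10
  step 6: 10 → 7

7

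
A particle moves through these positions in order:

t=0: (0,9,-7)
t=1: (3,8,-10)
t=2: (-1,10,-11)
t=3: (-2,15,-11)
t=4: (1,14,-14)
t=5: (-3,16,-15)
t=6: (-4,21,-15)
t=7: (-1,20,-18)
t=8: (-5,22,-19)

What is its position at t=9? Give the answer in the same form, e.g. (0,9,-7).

The moves between consecutive positions are (+3,-1,-3), (-4,+2,-1), (-1,+5,+0), (+3,-1,-3), (-4,+2,-1), (-1,+5,+0), (+3,-1,-3), (-4,+2,-1); they repeat the 3-cycle [(+3,-1,-3), (-4,+2,-1), (-1,+5,+0)].
step 9: apply (-1,+5,+0) → (-6,27,-19)

(-6,27,-19)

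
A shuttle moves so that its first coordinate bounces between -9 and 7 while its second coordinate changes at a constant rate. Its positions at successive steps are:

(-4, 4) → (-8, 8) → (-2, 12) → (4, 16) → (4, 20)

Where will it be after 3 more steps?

The first coordinate reflects between -9 and 7, moving 6 per step.
  step 5: 4 → -2
  step 6: -2 → -8
  step 7: -8 → -4
The second coordinate changes by +4 each step: at step 7 it is 32.

(-4, 32)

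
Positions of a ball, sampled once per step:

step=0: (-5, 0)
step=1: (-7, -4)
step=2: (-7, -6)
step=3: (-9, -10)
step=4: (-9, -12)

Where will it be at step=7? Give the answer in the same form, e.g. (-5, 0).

(-13, -22)

Step-to-step displacements: (-2, -4), (+0, -2), (-2, -4), (+0, -2) — a repeating cycle of length 2.
step 5: apply (-2, -4) → (-11, -16)
step 6: apply (+0, -2) → (-11, -18)
step 7: apply (-2, -4) → (-13, -22)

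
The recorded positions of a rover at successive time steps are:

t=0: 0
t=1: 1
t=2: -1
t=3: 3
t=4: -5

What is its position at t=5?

Consecutive displacements +1, -2, +4, -8 scale by a factor of -2 each step.
step 5: -5 + 16 → 11

11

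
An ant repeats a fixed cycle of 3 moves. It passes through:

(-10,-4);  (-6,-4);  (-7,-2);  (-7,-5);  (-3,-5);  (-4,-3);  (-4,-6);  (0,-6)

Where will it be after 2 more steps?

(-1,-7)

Step-to-step displacements: (+4,+0), (-1,+2), (+0,-3), (+4,+0), (-1,+2), (+0,-3), (+4,+0) — a repeating cycle of length 3.
step 8: apply (-1,+2) → (-1,-4)
step 9: apply (+0,-3) → (-1,-7)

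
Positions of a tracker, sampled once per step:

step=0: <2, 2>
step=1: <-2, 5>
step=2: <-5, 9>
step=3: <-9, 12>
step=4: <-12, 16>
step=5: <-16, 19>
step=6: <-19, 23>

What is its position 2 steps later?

Differencing gives <-4, +3>, <-3, +4>, <-4, +3>, <-3, +4>, <-4, +3>, <-3, +4>. This is the pattern <-4, +3>, <-3, +4> repeated.
step 7: apply <-4, +3> → <-23, 26>
step 8: apply <-3, +4> → <-26, 30>

<-26, 30>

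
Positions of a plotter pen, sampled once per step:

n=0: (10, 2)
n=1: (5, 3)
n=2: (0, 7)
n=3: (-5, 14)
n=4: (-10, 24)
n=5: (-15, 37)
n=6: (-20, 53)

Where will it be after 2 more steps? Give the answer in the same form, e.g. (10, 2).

(-30, 94)

Successive displacements: (-5, +1), (-5, +4), (-5, +7), (-5, +10), (-5, +13), (-5, +16) — each changes by (+0, +3).
step 7: (-20, 53) + (-5, +19) → (-25, 72)
step 8: (-25, 72) + (-5, +22) → (-30, 94)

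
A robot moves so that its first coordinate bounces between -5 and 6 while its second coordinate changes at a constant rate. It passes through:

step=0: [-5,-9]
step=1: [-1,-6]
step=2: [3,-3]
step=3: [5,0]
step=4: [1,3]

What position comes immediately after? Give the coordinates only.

The first coordinate travels 4 per step and bounces off the walls at -5 and 6.
  step 5: 1 → -3
The second coordinate changes by +3 each step: at step 5 it is 6.

[-3,6]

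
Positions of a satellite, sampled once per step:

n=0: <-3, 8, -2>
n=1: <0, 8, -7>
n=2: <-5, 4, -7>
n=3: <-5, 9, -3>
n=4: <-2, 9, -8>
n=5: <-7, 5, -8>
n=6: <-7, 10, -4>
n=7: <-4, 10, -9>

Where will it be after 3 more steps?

<-6, 11, -10>

Differencing gives <+3, +0, -5>, <-5, -4, +0>, <+0, +5, +4>, <+3, +0, -5>, <-5, -4, +0>, <+0, +5, +4>, <+3, +0, -5>. This is the pattern <+3, +0, -5>, <-5, -4, +0>, <+0, +5, +4> repeated.
step 8: apply <-5, -4, +0> → <-9, 6, -9>
step 9: apply <+0, +5, +4> → <-9, 11, -5>
step 10: apply <+3, +0, -5> → <-6, 11, -10>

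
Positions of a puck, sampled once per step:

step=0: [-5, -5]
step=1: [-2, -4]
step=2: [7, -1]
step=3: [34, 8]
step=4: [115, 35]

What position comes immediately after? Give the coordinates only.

[358, 116]

The jumps are [+3, +1], [+9, +3], [+27, +9], [+81, +27] — a geometric progression with ratio 3.
step 5: [115, 35] + [+243, +81] → [358, 116]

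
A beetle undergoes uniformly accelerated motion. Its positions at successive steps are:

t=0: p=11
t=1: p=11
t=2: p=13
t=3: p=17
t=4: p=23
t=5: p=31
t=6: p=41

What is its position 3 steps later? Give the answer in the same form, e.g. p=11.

Successive displacements: +0, +2, +4, +6, +8, +10 — each changes by +2.
step 7: 41 + 12 → p=53
step 8: 53 + 14 → p=67
step 9: 67 + 16 → p=83

p=83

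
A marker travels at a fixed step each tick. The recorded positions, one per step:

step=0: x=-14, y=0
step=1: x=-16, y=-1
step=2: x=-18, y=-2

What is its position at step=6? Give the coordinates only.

The position changes by (-2, -1) every step.
step 3: x=-18, y=-2 + (-2, -1) → x=-20, y=-3
step 4: x=-20, y=-3 + (-2, -1) → x=-22, y=-4
step 5: x=-22, y=-4 + (-2, -1) → x=-24, y=-5
step 6: x=-24, y=-5 + (-2, -1) → x=-26, y=-6

x=-26, y=-6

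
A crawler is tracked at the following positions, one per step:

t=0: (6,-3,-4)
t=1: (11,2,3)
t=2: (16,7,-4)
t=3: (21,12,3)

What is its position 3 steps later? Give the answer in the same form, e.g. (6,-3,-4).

(36,27,-4)

First: linear, +5 per step → 36 at step 6.
Second: linear, +5 per step → 27 at step 6.
Third: cycles through -4, 3 every 2 steps. Step 6 lands at position 0 of the cycle → -4.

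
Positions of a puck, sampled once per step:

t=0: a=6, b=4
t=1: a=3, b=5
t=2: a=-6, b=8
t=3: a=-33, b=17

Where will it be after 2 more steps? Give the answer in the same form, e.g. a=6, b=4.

The jumps are (-3, +1), (-9, +3), (-27, +9) — a geometric progression with ratio 3.
step 4: a=-33, b=17 + (-81, +27) → a=-114, b=44
step 5: a=-114, b=44 + (-243, +81) → a=-357, b=125

a=-357, b=125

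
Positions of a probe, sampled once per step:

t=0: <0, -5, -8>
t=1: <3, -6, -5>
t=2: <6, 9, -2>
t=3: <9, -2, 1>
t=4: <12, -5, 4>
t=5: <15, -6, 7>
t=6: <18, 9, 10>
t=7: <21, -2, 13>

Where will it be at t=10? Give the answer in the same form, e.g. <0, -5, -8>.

<30, 9, 22>

First: linear, +3 per step → 30 at step 10.
Second: cycles through -5, -6, 9, -2 every 4 steps. Step 10 lands at position 2 of the cycle → 9.
Third: linear, +3 per step → 22 at step 10.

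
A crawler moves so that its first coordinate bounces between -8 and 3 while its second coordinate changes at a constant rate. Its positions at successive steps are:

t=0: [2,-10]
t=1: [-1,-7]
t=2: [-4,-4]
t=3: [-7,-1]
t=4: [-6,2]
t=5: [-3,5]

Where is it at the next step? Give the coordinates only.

The first coordinate travels 3 per step and bounces off the walls at -8 and 3.
  step 6: -3 → 0
The second coordinate changes by +3 each step: at step 6 it is 8.

[0,8]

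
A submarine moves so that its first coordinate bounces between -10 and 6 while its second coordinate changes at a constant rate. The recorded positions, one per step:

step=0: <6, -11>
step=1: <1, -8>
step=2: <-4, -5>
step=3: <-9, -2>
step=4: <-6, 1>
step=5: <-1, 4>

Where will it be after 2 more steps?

The first coordinate travels 5 per step and bounces off the walls at -10 and 6.
  step 6: -1 → 4
  step 7: 4 → 3
The second coordinate changes by +3 each step: at step 7 it is 10.

<3, 10>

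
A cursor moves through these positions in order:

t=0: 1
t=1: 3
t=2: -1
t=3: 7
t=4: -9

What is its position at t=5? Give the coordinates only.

Step-to-step displacements: +2, -4, +8, -16; each is -2× the previous.
step 5: -9 + 32 → 23

23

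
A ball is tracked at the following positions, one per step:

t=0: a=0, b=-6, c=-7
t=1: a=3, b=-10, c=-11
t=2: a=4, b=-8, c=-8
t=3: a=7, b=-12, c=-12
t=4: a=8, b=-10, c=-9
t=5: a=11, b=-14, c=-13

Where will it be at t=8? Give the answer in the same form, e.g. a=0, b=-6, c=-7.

a=16, b=-14, c=-11

Step-to-step displacements: (+3,-4,-4), (+1,+2,+3), (+3,-4,-4), (+1,+2,+3), (+3,-4,-4) — a repeating cycle of length 2.
step 6: apply (+1,+2,+3) → a=12, b=-12, c=-10
step 7: apply (+3,-4,-4) → a=15, b=-16, c=-14
step 8: apply (+1,+2,+3) → a=16, b=-14, c=-11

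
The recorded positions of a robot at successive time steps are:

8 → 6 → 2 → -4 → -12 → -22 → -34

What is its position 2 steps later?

Successive displacements: -2, -4, -6, -8, -10, -12 — each changes by -2.
step 7: -34 − 14 → -48
step 8: -48 − 16 → -64

-64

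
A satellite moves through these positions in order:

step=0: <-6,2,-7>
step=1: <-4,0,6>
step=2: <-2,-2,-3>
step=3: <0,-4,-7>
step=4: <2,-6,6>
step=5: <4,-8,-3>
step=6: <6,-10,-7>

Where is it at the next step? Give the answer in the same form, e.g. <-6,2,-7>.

The first coordinate changes by +2 each step, so at step 7 it is -6 + 7·(2) = 8.
The second coordinate changes by -2 each step, so at step 7 it is 2 + 7·(-2) = -12.
The third coordinate repeats the cycle [-7, 6, -3] with period 3; step 7 mod 3 = 1, giving 6.

<8,-12,6>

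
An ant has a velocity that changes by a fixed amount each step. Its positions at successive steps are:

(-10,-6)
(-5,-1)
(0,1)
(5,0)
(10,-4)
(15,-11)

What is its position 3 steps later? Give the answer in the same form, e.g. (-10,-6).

(30,-50)

Taking differences between consecutive positions: (+5,+5), (+5,+2), (+5,-1), (+5,-4), (+5,-7). These grow by (+0,-3) each step.
step 6: (15,-11) + (+5,-10) → (20,-21)
step 7: (20,-21) + (+5,-13) → (25,-34)
step 8: (25,-34) + (+5,-16) → (30,-50)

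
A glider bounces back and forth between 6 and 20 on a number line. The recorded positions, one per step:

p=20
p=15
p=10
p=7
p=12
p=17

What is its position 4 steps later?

p=9

The value reflects between 6 and 20, moving 5 per step.
  step 6: 17 → 18
  step 7: 18 → 13
  step 8: 13 → 8
  step 9: 8 → 9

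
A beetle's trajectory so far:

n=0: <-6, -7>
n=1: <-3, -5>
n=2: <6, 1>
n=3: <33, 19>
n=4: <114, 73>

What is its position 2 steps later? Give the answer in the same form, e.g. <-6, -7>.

The jumps are <+3, +2>, <+9, +6>, <+27, +18>, <+81, +54> — a geometric progression with ratio 3.
step 5: <114, 73> + <+243, +162> → <357, 235>
step 6: <357, 235> + <+729, +486> → <1086, 721>

<1086, 721>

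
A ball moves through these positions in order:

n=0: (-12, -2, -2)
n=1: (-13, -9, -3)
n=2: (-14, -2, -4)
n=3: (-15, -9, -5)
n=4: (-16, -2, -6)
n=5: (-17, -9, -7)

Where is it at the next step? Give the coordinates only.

First: linear, -1 per step → -18 at step 6.
Second: cycles through -2, -9 every 2 steps. Step 6 lands at position 0 of the cycle → -2.
Third: linear, -1 per step → -8 at step 6.

(-18, -2, -8)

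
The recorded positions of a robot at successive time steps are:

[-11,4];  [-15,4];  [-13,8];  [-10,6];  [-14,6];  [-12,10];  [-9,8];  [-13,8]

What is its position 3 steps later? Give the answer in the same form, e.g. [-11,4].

Differencing gives [-4,+0], [+2,+4], [+3,-2], [-4,+0], [+2,+4], [+3,-2], [-4,+0]. This is the pattern [-4,+0], [+2,+4], [+3,-2] repeated.
step 8: apply [+2,+4] → [-11,12]
step 9: apply [+3,-2] → [-8,10]
step 10: apply [-4,+0] → [-12,10]

[-12,10]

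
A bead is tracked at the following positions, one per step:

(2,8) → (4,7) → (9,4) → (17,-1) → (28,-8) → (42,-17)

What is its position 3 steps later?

First differences are (+2,-1), (+5,-3), (+8,-5), (+11,-7), (+14,-9); their common second difference is (+3,-2) (constant acceleration).
step 6: (42,-17) + (+17,-11) → (59,-28)
step 7: (59,-28) + (+20,-13) → (79,-41)
step 8: (79,-41) + (+23,-15) → (102,-56)

(102,-56)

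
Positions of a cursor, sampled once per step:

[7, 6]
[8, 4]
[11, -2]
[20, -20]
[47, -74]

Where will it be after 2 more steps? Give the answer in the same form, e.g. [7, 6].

Consecutive displacements [+1, -2], [+3, -6], [+9, -18], [+27, -54] scale by a factor of 3 each step.
step 5: [47, -74] + [+81, -162] → [128, -236]
step 6: [128, -236] + [+243, -486] → [371, -722]

[371, -722]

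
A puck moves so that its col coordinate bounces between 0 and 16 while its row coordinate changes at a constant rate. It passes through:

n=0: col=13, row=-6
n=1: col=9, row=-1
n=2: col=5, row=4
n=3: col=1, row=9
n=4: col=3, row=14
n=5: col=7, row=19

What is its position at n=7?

col=15, row=29

The col coordinate travels 4 per step and bounces off the walls at 0 and 16.
  step 6: 7 → 11
  step 7: 11 → 15
The row coordinate changes by +5 each step: at step 7 it is 29.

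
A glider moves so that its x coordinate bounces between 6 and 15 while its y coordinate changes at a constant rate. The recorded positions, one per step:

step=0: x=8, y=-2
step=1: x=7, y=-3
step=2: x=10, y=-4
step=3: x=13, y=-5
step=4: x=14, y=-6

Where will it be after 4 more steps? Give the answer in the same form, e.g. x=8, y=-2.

x=10, y=-10

The x coordinate reflects between 6 and 15, moving 3 per step.
  step 5: 14 → 11
  step 6: 11 → 8
  step 7: 8 → 7
  step 8: 7 → 10
The y coordinate changes by -1 each step: at step 8 it is -10.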